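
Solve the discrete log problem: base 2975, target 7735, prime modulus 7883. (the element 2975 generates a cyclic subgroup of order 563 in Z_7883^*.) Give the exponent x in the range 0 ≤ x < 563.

409

Baby-step giant-step with m = ceil(sqrt(563)) = 24.
Baby table (2975^j mod 7883 for j=0..23):
  0:1  1:2975  2:5899  3:1967  4:2639  5:7440  6:6419  7:3899
  8:3632  9:5490  10:7057  11:2146  12:7003  13:7039  14:3777  15:3300
  16:3165  17:3573  18:3391  19:5868  20:4338  21:1079  22:1644  23:3440
Giant step factor: 2975^(-24) ≡ 6265 (mod 7883).
Scan 7735·6265^i mod 7883 for i = 0, 1, …:
  i=0: 7735   i=1: 2974   i=2: 4581   i=3: 5845
  i=4: 2390   i=5: 3533   i=6: 6664   i=7: 1592
  i=8: 1885   i=9: 791     …   i=16: 1718
  i=17: 2975
Match at i=17, j=1: x = 17·24 + 1 = 409.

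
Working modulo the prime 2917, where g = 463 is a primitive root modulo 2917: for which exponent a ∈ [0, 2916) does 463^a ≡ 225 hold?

1022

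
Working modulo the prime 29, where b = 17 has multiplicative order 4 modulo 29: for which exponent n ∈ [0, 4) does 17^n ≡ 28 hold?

2

Successive powers of 17 modulo 29:
  17^0=1  17^1=17  17^2=28
So 17^2 ≡ 28 (mod 29), giving n = 2.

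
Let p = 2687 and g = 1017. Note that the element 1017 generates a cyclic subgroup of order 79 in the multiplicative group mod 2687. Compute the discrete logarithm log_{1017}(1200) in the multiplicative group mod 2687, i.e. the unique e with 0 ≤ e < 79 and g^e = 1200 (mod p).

Baby-step giant-step with m = ceil(sqrt(79)) = 9.
Baby table (1017^j mod 2687 for j=0..8):
  0:1  1:1017  2:2481  3:84  4:2131  5:1505  6:1682  7:1662
  8:131
Giant step factor: 1017^(-9) ≡ 524 (mod 2687).
Scan 1200·524^i mod 2687 for i = 0, 1, …:
  i=0: 1200   i=1: 42   i=2: 512   i=3: 2275
  i=4: 1759   i=5: 75   i=6: 1682
Match at i=6, j=6: e = 6·9 + 6 = 60.

60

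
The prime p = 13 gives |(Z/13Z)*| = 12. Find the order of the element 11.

The order of 11 must divide p − 1 = 12 = 2^2 · 3.
Divisors: 1, 2, 3, 4, 6, 12.
Check each in increasing order: 11^1 ≡ 11;  11^2 ≡ 4;  11^3 ≡ 5;  11^4 ≡ 3;  11^6 ≡ 12;  11^12 ≡ 1.
Smallest exponent giving 1 is 12.

12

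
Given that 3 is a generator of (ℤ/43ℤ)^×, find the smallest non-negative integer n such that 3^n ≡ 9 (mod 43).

Baby-step giant-step with m = ceil(sqrt(42)) = 7.
Baby table (3^j mod 43 for j=0..6):
  0:1  1:3  2:9  3:27  4:38  5:28  6:41
Giant step factor: 3^(-7) ≡ 7 (mod 43).
Scan 9·7^i mod 43 for i = 0, 1, …:
  i=0: 9
Match at i=0, j=2: n = 0·7 + 2 = 2.

2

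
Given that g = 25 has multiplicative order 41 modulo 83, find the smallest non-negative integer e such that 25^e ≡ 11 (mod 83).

Baby-step giant-step with m = ceil(sqrt(41)) = 7.
Baby table (25^j mod 83 for j=0..6):
  0:1  1:25  2:44  3:21  4:27  5:11  6:26
Giant step factor: 25^(-7) ≡ 77 (mod 83).
Scan 11·77^i mod 83 for i = 0, 1, …:
  i=0: 11
Match at i=0, j=5: e = 0·7 + 5 = 5.

5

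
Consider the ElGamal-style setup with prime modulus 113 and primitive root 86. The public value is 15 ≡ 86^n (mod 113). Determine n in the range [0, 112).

28

Successive powers of 86 modulo 113:
  86^0=1  86^1=86  86^2=51  86^3=92  86^4=2  86^5=59
  86^6=102  86^7=71  86^8=4  86^9=5  86^10=91  86^11=29
  86^12=8  86^13=10  86^14=69  86^15=58  86^16=16  86^17=20
  86^18=25  86^19=3  86^20=32  86^21=40  86^22=50  86^23=6
  86^24=64  86^25=80  86^26=100  86^27=12  86^28=15
So 86^28 ≡ 15 (mod 113), giving n = 28.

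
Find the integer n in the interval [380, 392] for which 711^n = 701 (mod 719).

389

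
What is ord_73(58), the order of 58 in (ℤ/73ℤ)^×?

The order of 58 must divide p − 1 = 72 = 2^3 · 3^2.
Divisors: 1, 2, 3, 4, 6, 8, 9, 12, 18, 24, 36, 72.
Check each in increasing order: 58^1 ≡ 58;  58^2 ≡ 6;  58^3 ≡ 56;  58^4 ≡ 36;  58^6 ≡ 70;  58^8 ≡ 55;  58^9 ≡ 51;  58^12 ≡ 9;  58^18 ≡ 46;  58^24 ≡ 8;  58^36 ≡ 72;  58^72 ≡ 1.
Smallest exponent giving 1 is 72.

72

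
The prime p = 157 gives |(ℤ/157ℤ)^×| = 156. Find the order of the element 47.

The order of 47 must divide p − 1 = 156 = 2^2 · 3 · 13.
Divisors: 1, 2, 3, 4, 6, 12, 13, 26, 39, 52, 78, 156.
Check each in increasing order: 47^1 ≡ 47;  47^2 ≡ 11;  47^3 ≡ 46;  47^4 ≡ 121;  47^6 ≡ 75;  47^12 ≡ 130;  47^13 ≡ 144;  47^26 ≡ 12;  47^39 ≡ 1.
Smallest exponent giving 1 is 39.

39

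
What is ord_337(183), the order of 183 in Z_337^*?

336

The order of 183 must divide p − 1 = 336 = 2^4 · 3 · 7.
Divisors: 1, 2, 3, 4, 6, 7, 8, 12, 14, 16, 21, 24, 28, 42, 48, 56, 84, 112, 168, 336.
Check each in increasing order: 183^1 ≡ 183;  183^2 ≡ 126;  183^3 ≡ 142;  183^4 ≡ 37;  183^6 ≡ 281;  183^7 ≡ 199;  183^8 ≡ 21;  183^12 ≡ 103;  183^14 ≡ 172;  183^16 ≡ 104;  183^21 ≡ 191;  183^24 ≡ 162;  183^28 ≡ 265;  183^42 ≡ 85;  183^48 ≡ 295;  183^56 ≡ 129;  183^84 ≡ 148;  183^112 ≡ 128;  183^168 ≡ 336;  183^336 ≡ 1.
Smallest exponent giving 1 is 336.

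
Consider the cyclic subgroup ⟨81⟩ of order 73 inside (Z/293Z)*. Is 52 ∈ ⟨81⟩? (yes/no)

52 ∈ ⟨81⟩ iff 52^73 ≡ 1 (mod 293), since |⟨81⟩| = 73.
52^73 mod 293 = 138.
Since 138 ≠ 1, 52 does not lie in the subgroup.

no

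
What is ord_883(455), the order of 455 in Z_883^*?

441

The order of 455 must divide p − 1 = 882 = 2 · 3^2 · 7^2.
Divisors: 1, 2, 3, 6, 7, 9, 14, 18, 21, 42, 49, 63, 98, 126, 147, 294, 441, 882.
Check each in increasing order: 455^1 ≡ 455;  455^2 ≡ 403;  455^3 ≡ 584;  455^6 ≡ 218;  455^7 ≡ 294;  455^9 ≡ 160;  455^14 ≡ 785;  455^18 ≡ 876;  455^21 ≡ 327;  455^42 ≡ 86;  455^49 ≡ 560;  455^63 ≡ 749;  455^98 ≡ 135;  455^126 ≡ 296;  455^147 ≡ 545;  455^294 ≡ 337;  455^441 ≡ 1.
Smallest exponent giving 1 is 441.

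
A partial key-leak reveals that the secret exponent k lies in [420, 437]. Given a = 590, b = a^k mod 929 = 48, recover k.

427

Compute 590^420 mod 929 = 434, then multiply by 590 repeatedly:
  590^420=434  590^421=585  590^422=491  590^423=771  590^424=609
  590^425=716  590^426=674  590^427=48
Found 48 at exponent 427.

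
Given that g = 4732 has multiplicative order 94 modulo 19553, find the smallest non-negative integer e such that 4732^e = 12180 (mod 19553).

Baby-step giant-step with m = ceil(sqrt(94)) = 10.
Baby table (4732^j mod 19553 for j=0..9):
  0:1  1:4732  2:3639  3:13108  4:4940  5:10245  6:7453  7:13537
  8:1456  9:7136
Giant step factor: 4732^(-10) ≡ 17961 (mod 19553).
Scan 12180·17961^i mod 19553 for i = 0, 1, …:
  i=0: 12180   i=1: 6016   i=2: 3498   i=3: 3789
  i=4: 9789   i=5: 19206   i=6: 4940
Match at i=6, j=4: e = 6·10 + 4 = 64.

64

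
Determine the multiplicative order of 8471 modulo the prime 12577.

12576

The order of 8471 must divide p − 1 = 12576 = 2^5 · 3 · 131.
Divisors: 1, 2, 3, 4, 6, 8, 12, 16, 24, 32, 48, 96, 131, 262, 393, 524, 786, 1048, 1572, 2096, 3144, 4192, 6288, 12576.
Check each in increasing order: 8471^1 ≡ 8471;  8471^2 ≡ 6056;  8471^3 ≡ 11370;  8471^4 ≡ 604;  8471^6 ≡ 10494;  8471^8 ≡ 83;  8471^12 ≡ 12401;  8471^16 ≡ 6889;  8471^24 ≡ 5822;  8471^32 ≡ 5300;  8471^48 ≡ 669;  8471^96 ≡ 7366;  8471^131 ≡ 12485;  8471^262 ≡ 8464;  8471^393 ≡ 1086;  8471^524 ≡ 704;  8471^786 ≡ 9735;  8471^1048 ≡ 5113;  8471^1572 ≡ 2530;  8471^2096 ≡ 7763;  8471^3144 ≡ 11784;  8471^4192 ≡ 7762;  8471^6288 ≡ 12576;  8471^12576 ≡ 1.
Smallest exponent giving 1 is 12576.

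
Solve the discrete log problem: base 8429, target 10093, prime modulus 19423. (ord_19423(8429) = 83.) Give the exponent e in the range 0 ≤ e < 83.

77

Baby-step giant-step with m = ceil(sqrt(83)) = 10.
Baby table (8429^j mod 19423 for j=0..9):
  0:1  1:8429  2:18130  3:17029  4:1471  5:7185  6:1451  7:13412
  8:7888  9:3023
Giant step factor: 8429^(-10) ≡ 17885 (mod 19423).
Scan 10093·17885^i mod 19423 for i = 0, 1, …:
  i=0: 10093   i=1: 15366   i=2: 4883   i=3: 6647
  i=4: 12835   i=5: 12961   i=6: 13403   i=7: 13412
Match at i=7, j=7: e = 7·10 + 7 = 77.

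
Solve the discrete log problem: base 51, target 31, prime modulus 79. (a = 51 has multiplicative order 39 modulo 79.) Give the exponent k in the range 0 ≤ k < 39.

38

Successive powers of 51 modulo 79:
  51^0=1  51^1=51  51^2=73  51^3=10  51^4=36  51^5=19
  51^6=21  51^7=44  51^8=32  51^9=52  51^10=45  51^11=4
  51^12=46  51^13=55  51^14=40  51^15=65  51^16=76  51^17=5
  51^18=18  51^19=49  51^20=50  51^21=22  51^22=16  51^23=26
  51^24=62  51^25=2  51^26=23  51^27=67  51^28=20  51^29=72
  51^30=38  51^31=42  51^32=9  51^33=64  51^34=25  51^35=11
  51^36=8  51^37=13  51^38=31
So 51^38 ≡ 31 (mod 79), giving k = 38.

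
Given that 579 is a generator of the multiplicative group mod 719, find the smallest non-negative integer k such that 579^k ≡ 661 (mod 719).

Baby-step giant-step with m = ceil(sqrt(718)) = 27.
Baby table (579^j mod 719 for j=0..26):
  0:1  1:579  2:187  3:423  4:457  5:11  6:617  7:619
  8:339  9:713  10:121  11:316  12:338  13:134  14:653  15:612
  16:600  17:123  18:36  19:712  20:261  21:129  22:634  23:396
  24:642  25:714  26:700
Giant step factor: 579^(-27) ≡ 476 (mod 719).
Scan 661·476^i mod 719 for i = 0, 1, …:
  i=0: 661   i=1: 433   i=2: 474   i=3: 577
  i=4: 713
Match at i=4, j=9: k = 4·27 + 9 = 117.

117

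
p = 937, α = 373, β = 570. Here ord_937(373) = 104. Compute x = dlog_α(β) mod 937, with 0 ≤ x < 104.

Baby-step giant-step with m = ceil(sqrt(104)) = 11.
Baby table (373^j mod 937 for j=0..10):
  0:1  1:373  2:453  3:309  4:6  5:364  6:844  7:917
  8:36  9:310  10:379
Giant step factor: 373^(-11) ≡ 570 (mod 937).
Scan 570·570^i mod 937 for i = 0, 1, …:
  i=0: 570   i=1: 698   i=2: 572   i=3: 901
  i=4: 94   i=5: 171   i=6: 22   i=7: 359
  i=8: 364
Match at i=8, j=5: x = 8·11 + 5 = 93.

93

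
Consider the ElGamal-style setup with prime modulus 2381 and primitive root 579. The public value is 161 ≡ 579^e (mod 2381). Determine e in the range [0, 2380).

1318

Baby-step giant-step with m = ceil(sqrt(2380)) = 49.
Baby table (579^j mod 2381 for j=0..48):
  0:1  1:579  2:1901  3:657  4:1824  5:1313  6:688  7:725
  8:719  9:2007  10:125  11:945  12:1906  13:1171  14:1805  15:2217
  16:284  17:147  18:1778  19:870  20:1339  21:1456  22:150  23:1134
  24:1811  25:929  26:2166  27:1708  28:817  29:1605  30:705  31:1044
  32:2083  33:1271  34:180  35:1837  36:1697  37:1591  38:2123  39:621
  40:28  41:1926  42:846  43:1729  44:1071  45:1049  46:216  47:1252
  48:1084
Giant step factor: 579^(-49) ≡ 2273 (mod 2381).
Scan 161·2273^i mod 2381 for i = 0, 1, …:
  i=0: 161   i=1: 1660   i=2: 1676   i=3: 2329
  i=4: 854   i=5: 627   i=6: 1333   i=7: 1277
  i=8: 182   i=9: 1773     …   i=25: 1379
  i=26: 1071
Match at i=26, j=44: e = 26·49 + 44 = 1318.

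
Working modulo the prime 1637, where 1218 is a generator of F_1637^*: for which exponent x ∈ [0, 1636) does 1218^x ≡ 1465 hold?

697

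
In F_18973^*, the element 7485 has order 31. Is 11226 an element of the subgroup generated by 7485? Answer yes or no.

no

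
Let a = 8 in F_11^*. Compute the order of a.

The order of 8 must divide p − 1 = 10 = 2 · 5.
Divisors: 1, 2, 5, 10.
Check each in increasing order: 8^1 ≡ 8;  8^2 ≡ 9;  8^5 ≡ 10;  8^10 ≡ 1.
Smallest exponent giving 1 is 10.

10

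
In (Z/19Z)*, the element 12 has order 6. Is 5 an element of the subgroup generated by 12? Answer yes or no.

no

5 ∈ ⟨12⟩ iff 5^6 ≡ 1 (mod 19), since |⟨12⟩| = 6.
5^6 mod 19 = 7.
Since 7 ≠ 1, 5 does not lie in the subgroup.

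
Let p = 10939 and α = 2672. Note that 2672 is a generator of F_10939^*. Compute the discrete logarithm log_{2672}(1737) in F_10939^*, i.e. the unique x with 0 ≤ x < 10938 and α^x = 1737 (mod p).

10848

Baby-step giant-step with m = ceil(sqrt(10938)) = 105.
Baby table (2672^j mod 10939 for j=0..104):
  0:1  1:2672  2:7356  3:8788  4:6442  5:5977  6:10543  7:2971
  8:7737  9:9493  10:8694  11:6871  12:3670  13:4896  14:10007  15:3788
  16:2961  17:2895  18:1567  19:8326  20:8085  21:9534  22:8856  23:2175
  24:2991  25:6482  26:3467  27:9430  28:4443  29:2881  30:7915  31:3793
  32:5382  33:6858  34:1751  35:7719  36:5153  37:7554  38:1833  39:8043
  40:6700  41:6196  42:5005  43:5902  44:7045  45:9160  46:4977  47:7659
  48:8918  49:3754  50:10564  51:4388  52:9067  53:8078  54:1769  55:1120
  56:6293  57:1653  58:8399  59:6239  60:10511  61:4979  62:2064  63:1752
  64:10391  65:1570  66:5403  67:8275  68:3081  69:6304  70:9167  71:1803
  72:4456  73:4800  74:5092  75:8647  76:1616  77:7986  78:7542  79:2586
  80:7283  81:10634  82:5465  83:9854  84:10654  85:4210  86:3828  87:451
  88:1782  89:3039  90:3470  91:6507  92:4633  93:7367  94:5363  95:10785
  96:4194  97:4832  98:3084  99:3381  100:9357  101:6289  102:1904  103:853
  104:3904
Giant step factor: 2672^(-105) ≡ 38 (mod 10939).
Scan 1737·38^i mod 10939 for i = 0, 1, …:
  i=0: 1737   i=1: 372   i=2: 3197   i=3: 1157
  i=4: 210   i=5: 7980   i=6: 7887   i=7: 4353
  i=8: 1329   i=9: 6746     …   i=102: 9968
  i=103: 6858
Match at i=103, j=33: x = 103·105 + 33 = 10848.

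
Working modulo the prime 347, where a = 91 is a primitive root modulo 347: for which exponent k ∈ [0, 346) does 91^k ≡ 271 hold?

40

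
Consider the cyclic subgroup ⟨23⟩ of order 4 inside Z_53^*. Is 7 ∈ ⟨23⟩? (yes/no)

no

⟨23⟩ has order 4; its elements mod 53 are {1, 23, 30, 52}.
7 is not in this set.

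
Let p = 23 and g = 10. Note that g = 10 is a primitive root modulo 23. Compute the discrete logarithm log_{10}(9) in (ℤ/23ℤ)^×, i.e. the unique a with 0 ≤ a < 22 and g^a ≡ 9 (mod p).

18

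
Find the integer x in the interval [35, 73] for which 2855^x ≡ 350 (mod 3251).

Compute 2855^35 mod 3251 = 2438, then multiply by 2855 repeatedly:
  2855^35=2438  2855^36=99  2855^37=3059  2855^38=1259  2855^39=2090
  2855^40=1365  2855^41=2377  2855^42=1498  2855^43=1725  2855^44=2861
  2855^45=1643  2855^46=2823  2855^47=436  2855^48=2898  2855^49=3246
  2855^50=1980  2855^51=2662  2855^52=2423  2855^53=2788  2855^54=1292
  2855^55=2026  2855^56=701  2855^57=1990  2855^58=1953  2855^59=350
Found 350 at exponent 59.

59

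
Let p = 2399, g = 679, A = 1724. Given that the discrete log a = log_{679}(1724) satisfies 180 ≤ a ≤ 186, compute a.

Compute 679^180 mod 2399 = 216, then multiply by 679 repeatedly:
  679^180=216  679^181=325  679^182=2366  679^183=1583  679^184=105
  679^185=1724
Found 1724 at exponent 185.

185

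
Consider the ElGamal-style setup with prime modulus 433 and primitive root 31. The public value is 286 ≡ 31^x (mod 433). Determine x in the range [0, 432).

74

Baby-step giant-step with m = ceil(sqrt(432)) = 21.
Baby table (31^j mod 433 for j=0..20):
  0:1  1:31  2:95  3:347  4:365  5:57  6:35  7:219
  8:294  9:21  10:218  11:263  12:359  13:304  14:331  15:302
  16:269  17:112  18:8  19:248  20:327
Giant step factor: 31^(-21) ≡ 343 (mod 433).
Scan 286·343^i mod 433 for i = 0, 1, …:
  i=0: 286   i=1: 240   i=2: 50   i=3: 263
Match at i=3, j=11: x = 3·21 + 11 = 74.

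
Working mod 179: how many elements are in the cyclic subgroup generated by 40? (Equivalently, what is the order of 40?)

178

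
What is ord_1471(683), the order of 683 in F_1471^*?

294

The order of 683 must divide p − 1 = 1470 = 2 · 3 · 5 · 7^2.
Divisors: 1, 2, 3, 5, 6, 7, 10, 14, 15, 21, 30, 35, 42, 49, 70, 98, 105, 147, 210, 245, 294, 490, 735, 1470.
Check each in increasing order: 683^1 ≡ 683;  683^2 ≡ 182;  683^3 ≡ 742;  683^5 ≡ 1183;  683^6 ≡ 410;  683^7 ≡ 540;  683^10 ≡ 568;  683^14 ≡ 342;  683^15 ≡ 1168;  683^21 ≡ 805;  683^30 ≡ 607;  683^35 ≡ 233;  683^42 ≡ 785;  683^49 ≡ 252;  683^70 ≡ 1333;  683^98 ≡ 251;  683^105 ≡ 208;  683^147 ≡ 1470;  683^210 ≡ 605;  683^245 ≡ 1220;  683^294 ≡ 1.
Smallest exponent giving 1 is 294.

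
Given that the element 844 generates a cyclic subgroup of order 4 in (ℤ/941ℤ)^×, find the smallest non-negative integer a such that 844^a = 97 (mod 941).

3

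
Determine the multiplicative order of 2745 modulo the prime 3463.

The order of 2745 must divide p − 1 = 3462 = 2 · 3 · 577.
Divisors: 1, 2, 3, 6, 577, 1154, 1731, 3462.
Check each in increasing order: 2745^1 ≡ 2745;  2745^2 ≡ 3000;  2745^3 ≡ 3449;  2745^6 ≡ 196;  2745^577 ≡ 3096;  2745^1154 ≡ 3095;  2745^1731 ≡ 3462;  2745^3462 ≡ 1.
Smallest exponent giving 1 is 3462.

3462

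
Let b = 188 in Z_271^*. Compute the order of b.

54

The order of 188 must divide p − 1 = 270 = 2 · 3^3 · 5.
Divisors: 1, 2, 3, 5, 6, 9, 10, 15, 18, 27, 30, 45, 54, 90, 135, 270.
Check each in increasing order: 188^1 ≡ 188;  188^2 ≡ 114;  188^3 ≡ 23;  188^5 ≡ 183;  188^6 ≡ 258;  188^9 ≡ 243;  188^10 ≡ 156;  188^15 ≡ 93;  188^18 ≡ 242;  188^27 ≡ 270;  188^30 ≡ 248;  188^45 ≡ 29;  188^54 ≡ 1.
Smallest exponent giving 1 is 54.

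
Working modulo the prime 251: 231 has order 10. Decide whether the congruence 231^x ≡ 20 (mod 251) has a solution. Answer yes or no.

yes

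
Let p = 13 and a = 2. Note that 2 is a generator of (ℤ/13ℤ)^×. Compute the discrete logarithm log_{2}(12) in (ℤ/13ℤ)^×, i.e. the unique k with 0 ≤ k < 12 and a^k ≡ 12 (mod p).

6

Successive powers of 2 modulo 13:
  2^0=1  2^1=2  2^2=4  2^3=8  2^4=3  2^5=6
  2^6=12
So 2^6 ≡ 12 (mod 13), giving k = 6.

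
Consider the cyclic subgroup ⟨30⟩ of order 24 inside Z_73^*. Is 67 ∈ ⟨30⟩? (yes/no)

no

⟨30⟩ has order 24; its elements mod 73 are {1, 3, 7, 8, 9, 10, 17, 21, 22, 24, 27, 30, 43, 46, 49, 51, 52, 56, 63, 64, 65, 66, 70, 72}.
67 is not in this set.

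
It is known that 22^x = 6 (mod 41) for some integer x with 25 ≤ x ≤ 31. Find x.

29

Compute 22^25 mod 41 = 27, then multiply by 22 repeatedly:
  22^25=27  22^26=20  22^27=30  22^28=4  22^29=6
Found 6 at exponent 29.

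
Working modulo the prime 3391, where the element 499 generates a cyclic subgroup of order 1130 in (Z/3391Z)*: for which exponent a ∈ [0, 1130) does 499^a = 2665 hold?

Baby-step giant-step with m = ceil(sqrt(1130)) = 34.
Baby table (499^j mod 3391 for j=0..33):
  0:1  1:499  2:1458  3:1868  4:2998  5:571  6:85  7:1723
  8:1854  9:2794  10:505  11:1061  12:443  13:642  14:1604  15:120
  16:2233  17:2019  18:354  19:314  20:700  21:27  22:3300  23:2065
  24:2962  25:2953  26:1853  27:2295  28:2438  29:2584  30:836  31:71
  32:1519  33:1788
Giant step factor: 499^(-34) ≡ 170 (mod 3391).
Scan 2665·170^i mod 3391 for i = 0, 1, …:
  i=0: 2665   i=1: 2047   i=2: 2108   i=3: 2305
  i=4: 1885   i=5: 1696   i=6: 85
Match at i=6, j=6: a = 6·34 + 6 = 210.

210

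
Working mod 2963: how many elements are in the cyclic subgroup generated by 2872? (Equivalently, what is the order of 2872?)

The order of 2872 must divide p − 1 = 2962 = 2 · 1481.
Divisors: 1, 2, 1481, 2962.
Check each in increasing order: 2872^1 ≡ 2872;  2872^2 ≡ 2355;  2872^1481 ≡ 1.
Smallest exponent giving 1 is 1481.

1481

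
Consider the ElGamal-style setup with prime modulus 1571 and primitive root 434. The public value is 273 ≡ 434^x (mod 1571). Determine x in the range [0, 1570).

Baby-step giant-step with m = ceil(sqrt(1570)) = 40.
Baby table (434^j mod 1571 for j=0..39):
  0:1  1:434  2:1407  3:1090  4:189  5:334  6:424  7:209
  8:1159  9:286  10:15  11:226  12:682  13:640  14:1264  15:297
  16:76  17:1564  18:104  19:1148  20:225  21:248  22:804  23:174
  24:108  25:1313  26:1140  27:1466  28:1560  29:1510  30:233  31:578
  32:1063  33:1039  34:49  35:843  36:1390  37:1567  38:1406  39:656
Giant step factor: 434^(-40) ≡ 494 (mod 1571).
Scan 273·494^i mod 1571 for i = 0, 1, …:
  i=0: 273   i=1: 1327   i=2: 431   i=3: 829
  i=4: 1066   i=5: 319   i=6: 486   i=7: 1292
  i=8: 422   i=9: 1096     …   i=21: 1228
  i=22: 226
Match at i=22, j=11: x = 22·40 + 11 = 891.

891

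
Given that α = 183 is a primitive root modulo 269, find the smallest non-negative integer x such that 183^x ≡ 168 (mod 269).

227

Baby-step giant-step with m = ceil(sqrt(268)) = 17.
Baby table (183^j mod 269 for j=0..16):
  0:1  1:183  2:133  3:129  4:204  5:210  6:232  7:223
  8:190  9:69  10:253  11:31  12:24  13:88  14:233  15:137
  16:54
Giant step factor: 183^(-17) ≡ 197 (mod 269).
Scan 168·197^i mod 269 for i = 0, 1, …:
  i=0: 168   i=1: 9   i=2: 159   i=3: 119
  i=4: 40   i=5: 79   i=6: 230   i=7: 118
  i=8: 112   i=9: 6   i=10: 106   i=11: 169
  i=12: 206   i=13: 232
Match at i=13, j=6: x = 13·17 + 6 = 227.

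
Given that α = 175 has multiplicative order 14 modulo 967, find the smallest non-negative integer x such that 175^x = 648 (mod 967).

Successive powers of 175 modulo 967:
  175^0=1  175^1=175  175^2=648
So 175^2 ≡ 648 (mod 967), giving x = 2.

2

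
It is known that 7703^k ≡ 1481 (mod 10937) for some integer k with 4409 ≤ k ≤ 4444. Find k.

4440

Compute 7703^4409 mod 10937 = 8638, then multiply by 7703 repeatedly:
  7703^4409=8638  7703^4410=8743  7703^4411=8220  7703^4412=4367  7703^4413=7726
  7703^4414=5161  7703^4415=10125  7703^4416=1128  7703^4417=5006  7703^4418=8293
  7703^4419=8899  7703^4420=6818  7703^4421=10517  7703^4422=2092  7703^4423=4475
  7703^4424=8438  7703^4425=10260  7703^4426=2018  7703^4427=3177  7703^4428=6362
  7703^4429=8726  7703^4430=8513  7703^4431=8324  7703^4432=7078  7703^4433=889
  7703^4434=1405  7703^4435=6022  7703^4436=3649  7703^4437=157  7703^4438=6301
  7703^4439=9134  7703^4440=1481
Found 1481 at exponent 4440.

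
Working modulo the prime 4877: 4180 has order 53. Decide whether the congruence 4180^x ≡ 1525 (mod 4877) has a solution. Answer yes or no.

no

1525 ∈ ⟨4180⟩ iff 1525^53 ≡ 1 (mod 4877), since |⟨4180⟩| = 53.
1525^53 mod 4877 = 4135.
Since 4135 ≠ 1, 1525 does not lie in the subgroup.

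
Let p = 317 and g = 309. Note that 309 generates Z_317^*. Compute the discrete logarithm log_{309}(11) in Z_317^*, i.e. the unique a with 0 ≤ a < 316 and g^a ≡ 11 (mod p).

96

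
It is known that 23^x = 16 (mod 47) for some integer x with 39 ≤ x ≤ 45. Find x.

42

Compute 23^39 mod 47 = 13, then multiply by 23 repeatedly:
  23^39=13  23^40=17  23^41=15  23^42=16
Found 16 at exponent 42.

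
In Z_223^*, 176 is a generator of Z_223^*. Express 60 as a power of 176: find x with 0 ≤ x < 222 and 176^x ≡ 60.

120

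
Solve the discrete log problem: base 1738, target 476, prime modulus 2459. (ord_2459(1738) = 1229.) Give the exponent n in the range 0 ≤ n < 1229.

Baby-step giant-step with m = ceil(sqrt(1229)) = 36.
Baby table (1738^j mod 2459 for j=0..35):
  0:1  1:1738  2:992  3:337  4:464  5:2339  6:455  7:1451
  8:1363  9:877  10:2105  11:1957  12:469  13:1193  14:497  15:677
  16:1224  17:277  18:1921  19:1835  20:2366  21:660  22:1186  23:626
  24:1110  25:1324  26:1947  27:302  28:1109  29:2045  30:955  31:2424
  32:645  33:2165  34:500  35:973
Giant step factor: 1738^(-36) ≡ 387 (mod 2459).
Scan 476·387^i mod 2459 for i = 0, 1, …:
  i=0: 476   i=1: 2246   i=2: 1175   i=3: 2269
  i=4: 240   i=5: 1897   i=6: 1357   i=7: 1392
  i=8: 183   i=9: 1969   i=10: 2172   i=11: 2045
Match at i=11, j=29: n = 11·36 + 29 = 425.

425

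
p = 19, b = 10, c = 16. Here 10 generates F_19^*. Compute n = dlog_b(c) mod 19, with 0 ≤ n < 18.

Successive powers of 10 modulo 19:
  10^0=1  10^1=10  10^2=5  10^3=12  10^4=6  10^5=3
  10^6=11  10^7=15  10^8=17  10^9=18  10^10=9  10^11=14
  10^12=7  10^13=13  10^14=16
So 10^14 ≡ 16 (mod 19), giving n = 14.

14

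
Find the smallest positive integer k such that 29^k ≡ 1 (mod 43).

42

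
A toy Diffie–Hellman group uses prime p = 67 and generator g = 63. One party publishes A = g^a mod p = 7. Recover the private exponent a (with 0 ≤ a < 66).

61

Baby-step giant-step with m = ceil(sqrt(66)) = 9.
Baby table (63^j mod 67 for j=0..8):
  0:1  1:63  2:16  3:3  4:55  5:48  6:9  7:31
  8:10
Giant step factor: 63^(-9) ≡ 5 (mod 67).
Scan 7·5^i mod 67 for i = 0, 1, …:
  i=0: 7   i=1: 35   i=2: 41   i=3: 4
  i=4: 20   i=5: 33   i=6: 31
Match at i=6, j=7: a = 6·9 + 7 = 61.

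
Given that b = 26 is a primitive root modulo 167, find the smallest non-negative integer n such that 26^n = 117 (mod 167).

9

Successive powers of 26 modulo 167:
  26^0=1  26^1=26  26^2=8  26^3=41  26^4=64  26^5=161
  26^6=11  26^7=119  26^8=88  26^9=117
So 26^9 ≡ 117 (mod 167), giving n = 9.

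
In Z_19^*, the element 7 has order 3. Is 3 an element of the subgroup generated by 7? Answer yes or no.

no

⟨7⟩ has order 3; its elements mod 19 are {1, 7, 11}.
3 is not in this set.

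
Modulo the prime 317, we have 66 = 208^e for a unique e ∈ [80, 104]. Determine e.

82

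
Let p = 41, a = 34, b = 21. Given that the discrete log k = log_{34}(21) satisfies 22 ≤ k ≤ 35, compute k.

Compute 34^22 mod 41 = 33, then multiply by 34 repeatedly:
  34^22=33  34^23=15  34^24=18  34^25=38  34^26=21
Found 21 at exponent 26.

26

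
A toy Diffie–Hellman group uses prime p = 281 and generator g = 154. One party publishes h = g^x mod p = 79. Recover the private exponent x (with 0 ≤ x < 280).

120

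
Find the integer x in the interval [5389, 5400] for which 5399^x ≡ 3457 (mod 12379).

5392

Compute 5399^5389 mod 12379 = 11137, then multiply by 5399 repeatedly:
  5399^5389=11137  5399^5390=3860  5399^5391=6283  5399^5392=3457
Found 3457 at exponent 5392.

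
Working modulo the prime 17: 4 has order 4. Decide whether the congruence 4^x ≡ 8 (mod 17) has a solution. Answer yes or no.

no

8 ∈ ⟨4⟩ iff 8^4 ≡ 1 (mod 17), since |⟨4⟩| = 4.
8^4 mod 17 = 16.
Since 16 ≠ 1, 8 does not lie in the subgroup.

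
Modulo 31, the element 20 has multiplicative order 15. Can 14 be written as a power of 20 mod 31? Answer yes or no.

yes

14 ∈ ⟨20⟩ iff 14^15 ≡ 1 (mod 31), since |⟨20⟩| = 15.
14^15 mod 31 = 1.
Since 1 = 1, 14 lies in the subgroup.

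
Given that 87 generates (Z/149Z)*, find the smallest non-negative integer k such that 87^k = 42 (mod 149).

34

Baby-step giant-step with m = ceil(sqrt(148)) = 13.
Baby table (87^j mod 149 for j=0..12):
  0:1  1:87  2:119  3:72  4:6  5:75  6:118  7:134
  8:36  9:3  10:112  11:59  12:67
Giant step factor: 87^(-13) ≡ 58 (mod 149).
Scan 42·58^i mod 149 for i = 0, 1, …:
  i=0: 42   i=1: 52   i=2: 36
Match at i=2, j=8: k = 2·13 + 8 = 34.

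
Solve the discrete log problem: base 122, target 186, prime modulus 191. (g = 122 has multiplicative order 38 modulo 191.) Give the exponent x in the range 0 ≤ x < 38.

23

Successive powers of 122 modulo 191:
  122^0=1  122^1=122  122^2=177  122^3=11  122^4=5  122^5=37
  122^6=121  122^7=55  122^8=25  122^9=185  122^10=32  122^11=84
  122^12=125  122^13=161  122^14=160  122^15=38  122^16=52  122^17=41
  122^18=36  122^19=190  122^20=69  122^21=14  122^22=180  122^23=186
So 122^23 ≡ 186 (mod 191), giving x = 23.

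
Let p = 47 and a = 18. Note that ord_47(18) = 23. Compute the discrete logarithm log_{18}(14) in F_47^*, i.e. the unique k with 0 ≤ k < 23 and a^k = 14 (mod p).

8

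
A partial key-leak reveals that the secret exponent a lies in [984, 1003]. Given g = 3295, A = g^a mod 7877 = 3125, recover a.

999

Compute 3295^984 mod 7877 = 5322, then multiply by 3295 repeatedly:
  3295^984=5322  3295^985=1788  3295^986=7341  3295^987=6205  3295^988=4660
  3295^989=2427  3295^990=1810  3295^991=1061  3295^992=6484  3295^993=2356
  3295^994=4175  3295^995=3383  3295^996=1030  3295^997=6740  3295^998=3037
  3295^999=3125
Found 3125 at exponent 999.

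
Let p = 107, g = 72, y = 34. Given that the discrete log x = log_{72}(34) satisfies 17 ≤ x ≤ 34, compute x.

18

Compute 72^17 mod 107 = 51, then multiply by 72 repeatedly:
  72^17=51  72^18=34
Found 34 at exponent 18.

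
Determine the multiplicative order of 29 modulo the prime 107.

The order of 29 must divide p − 1 = 106 = 2 · 53.
Divisors: 1, 2, 53, 106.
Check each in increasing order: 29^1 ≡ 29;  29^2 ≡ 92;  29^53 ≡ 1.
Smallest exponent giving 1 is 53.

53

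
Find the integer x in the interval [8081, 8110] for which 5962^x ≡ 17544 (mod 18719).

8085

Compute 5962^8081 mod 18719 = 16102, then multiply by 5962 repeatedly:
  5962^8081=16102  5962^8082=9092  5962^8083=14999  5962^8084=3375  5962^8085=17544
Found 17544 at exponent 8085.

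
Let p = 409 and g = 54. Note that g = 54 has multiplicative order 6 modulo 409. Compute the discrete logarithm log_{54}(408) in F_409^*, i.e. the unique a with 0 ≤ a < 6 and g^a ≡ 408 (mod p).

3

Successive powers of 54 modulo 409:
  54^0=1  54^1=54  54^2=53  54^3=408
So 54^3 ≡ 408 (mod 409), giving a = 3.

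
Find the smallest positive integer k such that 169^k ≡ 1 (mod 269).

67

The order of 169 must divide p − 1 = 268 = 2^2 · 67.
Divisors: 1, 2, 4, 67, 134, 268.
Check each in increasing order: 169^1 ≡ 169;  169^2 ≡ 47;  169^4 ≡ 57;  169^67 ≡ 1.
Smallest exponent giving 1 is 67.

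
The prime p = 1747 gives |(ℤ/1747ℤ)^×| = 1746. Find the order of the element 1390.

The order of 1390 must divide p − 1 = 1746 = 2 · 3^2 · 97.
Divisors: 1, 2, 3, 6, 9, 18, 97, 194, 291, 582, 873, 1746.
Check each in increasing order: 1390^1 ≡ 1390;  1390^2 ≡ 1665;  1390^3 ≡ 1322;  1390^6 ≡ 684;  1390^9 ≡ 1049;  1390^18 ≡ 1538;  1390^97 ≡ 1275;  1390^194 ≡ 915;  1390^291 ≡ 1376;  1390^582 ≡ 1375;  1390^873 ≡ 1746;  1390^1746 ≡ 1.
Smallest exponent giving 1 is 1746.

1746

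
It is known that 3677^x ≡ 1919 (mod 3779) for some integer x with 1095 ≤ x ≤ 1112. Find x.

1112

Compute 3677^1095 mod 3779 = 790, then multiply by 3677 repeatedly:
  3677^1095=790  3677^1096=2558  3677^1097=3614  3677^1098=1714  3677^1099=2785
  3677^1100=3134  3677^1101=1547  3677^1102=924  3677^1103=227  3677^1104=3299
  3677^1105=3612  3677^1106=1918  3677^1107=872  3677^1108=1752  3677^1109=2688
  3677^1110=1691  3677^1111=1352  3677^1112=1919
Found 1919 at exponent 1112.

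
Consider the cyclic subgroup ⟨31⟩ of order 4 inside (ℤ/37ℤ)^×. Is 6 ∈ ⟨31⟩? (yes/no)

yes

⟨31⟩ has order 4; its elements mod 37 are {1, 6, 31, 36}.
6 is in this set.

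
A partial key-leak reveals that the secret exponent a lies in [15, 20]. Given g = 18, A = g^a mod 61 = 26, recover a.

17

Compute 18^15 mod 61 = 11, then multiply by 18 repeatedly:
  18^15=11  18^16=15  18^17=26
Found 26 at exponent 17.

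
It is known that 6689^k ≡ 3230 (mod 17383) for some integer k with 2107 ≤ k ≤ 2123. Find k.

Compute 6689^2107 mod 17383 = 13003, then multiply by 6689 repeatedly:
  6689^2107=13003  6689^2108=9918  6689^2109=7974  6689^2110=7042  6689^2111=13391
  6689^2112=15183  6689^2113=7601  6689^2114=15197  6689^2115=14332  6689^2116=16886
  6689^2117=13103  6689^2118=881  6689^2119=172  6689^2120=3230
Found 3230 at exponent 2120.

2120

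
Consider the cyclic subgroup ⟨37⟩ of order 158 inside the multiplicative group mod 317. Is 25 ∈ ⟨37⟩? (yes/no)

yes

25 ∈ ⟨37⟩ iff 25^158 ≡ 1 (mod 317), since |⟨37⟩| = 158.
25^158 mod 317 = 1.
Since 1 = 1, 25 lies in the subgroup.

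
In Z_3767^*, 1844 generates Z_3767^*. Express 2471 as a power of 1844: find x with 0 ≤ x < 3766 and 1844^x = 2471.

Baby-step giant-step with m = ceil(sqrt(3766)) = 62.
Baby table (1844^j mod 3767 for j=0..61):
  0:1  1:1844  2:2502  3:2880  4:3017  5:3256  6:3233  7:2258
  8:1217  9:2783  10:1198  11:1650  12:2631  13:3435  14:1813  15:1843
  16:658  17:378  18:137  19:239  20:3744  21:2792  22:2726  23:1566
  24:2182  25:452  26:981  27:804  28:2145  29:30  30:2582  31:3487
  32:3526  33:102  34:3505  35:2815  36:3701  37:2607  38:616  39:2037
  40:529  41:3590  42:1341  43:1652  44:2552  45:905  46:39  47:343
  48:3403  49:3077  50:886  51:2673  52:1776  53:1421  54:2259  55:3061
  56:1518  57:311  58:900  59:2120  60:2901  61:304
Giant step factor: 1844^(-62) ≡ 341 (mod 3767).
Scan 2471·341^i mod 3767 for i = 0, 1, …:
  i=0: 2471   i=1: 2570   i=2: 2426   i=3: 2293
  i=4: 2144   i=5: 306   i=6: 2637   i=7: 2671
  i=8: 2964   i=9: 1168     …   i=32: 1787
  i=33: 2880
Match at i=33, j=3: x = 33·62 + 3 = 2049.

2049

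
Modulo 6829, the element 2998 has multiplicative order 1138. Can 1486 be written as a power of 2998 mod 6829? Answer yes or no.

no

1486 ∈ ⟨2998⟩ iff 1486^1138 ≡ 1 (mod 6829), since |⟨2998⟩| = 1138.
1486^1138 mod 6829 = 735.
Since 735 ≠ 1, 1486 does not lie in the subgroup.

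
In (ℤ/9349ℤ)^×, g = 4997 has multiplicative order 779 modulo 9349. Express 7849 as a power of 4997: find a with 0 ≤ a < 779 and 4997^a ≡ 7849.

751

Baby-step giant-step with m = ceil(sqrt(779)) = 28.
Baby table (4997^j mod 9349 for j=0..27):
  0:1  1:4997  2:8179  3:5984  4:3946  5:1121  6:1586  7:6639
  8:4831  9:1389  10:3875  11:1596  12:515  13:2480  14:5135  15:5939
  16:3457  17:7026  18:3427  19:6700  20:1131  21:4811  22:4288  23:8577
  24:3453  25:5736  26:8107  27:1462
Giant step factor: 4997^(-28) ≡ 7849 (mod 9349).
Scan 7849·7849^i mod 9349 for i = 0, 1, …:
  i=0: 7849   i=1: 6240   i=2: 7698   i=3: 8364
  i=4: 358   i=5: 5242   i=6: 8858   i=7: 7278
  i=8: 2632   i=9: 6627     …   i=25: 9175
  i=26: 8577
Match at i=26, j=23: a = 26·28 + 23 = 751.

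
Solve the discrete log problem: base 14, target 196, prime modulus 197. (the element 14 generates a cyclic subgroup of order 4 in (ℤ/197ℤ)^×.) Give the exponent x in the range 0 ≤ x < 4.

Successive powers of 14 modulo 197:
  14^0=1  14^1=14  14^2=196
So 14^2 ≡ 196 (mod 197), giving x = 2.

2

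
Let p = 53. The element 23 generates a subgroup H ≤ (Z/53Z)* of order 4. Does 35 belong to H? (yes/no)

⟨23⟩ has order 4; its elements mod 53 are {1, 23, 30, 52}.
35 is not in this set.

no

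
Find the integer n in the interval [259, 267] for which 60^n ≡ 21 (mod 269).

260

Compute 60^259 mod 269 = 229, then multiply by 60 repeatedly:
  60^259=229  60^260=21
Found 21 at exponent 260.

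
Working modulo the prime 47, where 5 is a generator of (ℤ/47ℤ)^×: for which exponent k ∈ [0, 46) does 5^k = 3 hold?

Baby-step giant-step with m = ceil(sqrt(46)) = 7.
Baby table (5^j mod 47 for j=0..6):
  0:1  1:5  2:25  3:31  4:14  5:23  6:21
Giant step factor: 5^(-7) ≡ 30 (mod 47).
Scan 3·30^i mod 47 for i = 0, 1, …:
  i=0: 3   i=1: 43   i=2: 21
Match at i=2, j=6: k = 2·7 + 6 = 20.

20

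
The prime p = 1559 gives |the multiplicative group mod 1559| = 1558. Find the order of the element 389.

The order of 389 must divide p − 1 = 1558 = 2 · 19 · 41.
Divisors: 1, 2, 19, 38, 41, 82, 779, 1558.
Check each in increasing order: 389^1 ≡ 389;  389^2 ≡ 98;  389^19 ≡ 1475;  389^38 ≡ 820;  389^41 ≡ 531;  389^82 ≡ 1341;  389^779 ≡ 1558;  389^1558 ≡ 1.
Smallest exponent giving 1 is 1558.

1558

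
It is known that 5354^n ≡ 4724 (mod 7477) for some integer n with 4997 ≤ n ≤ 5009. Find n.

Compute 5354^4997 mod 7477 = 2609, then multiply by 5354 repeatedly:
  5354^4997=2609  5354^4998=1550  5354^4999=6707  5354^5000=4724
Found 4724 at exponent 5000.

5000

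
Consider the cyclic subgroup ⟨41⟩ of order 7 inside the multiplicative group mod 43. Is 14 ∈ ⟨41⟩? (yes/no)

14 ∈ ⟨41⟩ iff 14^7 ≡ 1 (mod 43), since |⟨41⟩| = 7.
14^7 mod 43 = 36.
Since 36 ≠ 1, 14 does not lie in the subgroup.

no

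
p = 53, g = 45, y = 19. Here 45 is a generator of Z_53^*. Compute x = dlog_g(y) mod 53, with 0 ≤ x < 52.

21

Successive powers of 45 modulo 53:
  45^0=1  45^1=45  45^2=11  45^3=18  45^4=15  45^5=39
  45^6=6  45^7=5  45^8=13  45^9=2  45^10=37  45^11=22
  45^12=36  45^13=30  45^14=25  45^15=12  45^16=10  45^17=26
  45^18=4  45^19=21  45^20=44  45^21=19
So 45^21 ≡ 19 (mod 53), giving x = 21.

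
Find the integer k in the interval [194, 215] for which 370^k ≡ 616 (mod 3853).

Compute 370^194 mod 3853 = 1849, then multiply by 370 repeatedly:
  370^194=1849  370^195=2149  370^196=1412  370^197=2285  370^198=1643
  370^199=2989  370^200=119  370^201=1647  370^202=616
Found 616 at exponent 202.

202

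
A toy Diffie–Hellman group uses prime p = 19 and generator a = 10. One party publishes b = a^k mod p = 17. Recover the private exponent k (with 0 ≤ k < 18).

8

Successive powers of 10 modulo 19:
  10^0=1  10^1=10  10^2=5  10^3=12  10^4=6  10^5=3
  10^6=11  10^7=15  10^8=17
So 10^8 ≡ 17 (mod 19), giving k = 8.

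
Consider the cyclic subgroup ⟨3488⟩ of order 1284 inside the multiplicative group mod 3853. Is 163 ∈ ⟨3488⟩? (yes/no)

no

163 ∈ ⟨3488⟩ iff 163^1284 ≡ 1 (mod 3853), since |⟨3488⟩| = 1284.
163^1284 mod 3853 = 1139.
Since 1139 ≠ 1, 163 does not lie in the subgroup.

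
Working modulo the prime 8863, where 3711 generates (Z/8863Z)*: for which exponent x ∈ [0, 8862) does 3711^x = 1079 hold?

Baby-step giant-step with m = ceil(sqrt(8862)) = 95.
Baby table (3711^j mod 8863 for j=0..94):
  0:1  1:3711  2:7282  3:215  4:195  5:5742  6:1910  7:6473
  8:2573  9:2952  10:204  11:3689  12:5407  13:8408  14:4328  15:1452
  16:8531  17:8768  18:1975  19:8387  20:6164  21:8064  22:4016  23:4673
  24:5475  25:3729  26:3176  27:7209  28:4065  29:389  30:7773  31:5401
  32:3868  33:4951  34:162  35:7361  36:905  37:8241  38:5001  39:8452
  40:8078  41:2792  42:265  43:8485  44:6459  45:3797  46:7360  47:6057
  48:959  49:4786  50:8257  51:2336  52:882  53:2655  54:5912  55:3507
  56:3593  57:3671  58:650  59:1414  60:458  61:6805  62:2668  63:977
  64:680  65:6388  66:6206  67:4392  68:8518  69:4840  70:4802  71:5592
  72:3629  73:4322  74:5775  75:291  76:7478  77:805  78:524  79:3567
  80:4678  81:6304  82:4687  83:4251  84:8184  85:6186  86:1076  87:4686
  88:540  89:902  90:5971  91:881  92:7807  93:7493  94:3292
Giant step factor: 3711^(-95) ≡ 5720 (mod 8863).
Scan 1079·5720^i mod 8863 for i = 0, 1, …:
  i=0: 1079   i=1: 3232   i=2: 7685   i=3: 6583
  i=4: 4736   i=5: 4592   i=6: 5171   i=7: 2289
  i=8: 2429   i=9: 5559     …   i=60: 6748
  i=61: 195
Match at i=61, j=4: x = 61·95 + 4 = 5799.

5799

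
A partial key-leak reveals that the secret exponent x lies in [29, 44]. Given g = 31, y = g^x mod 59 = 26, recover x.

40

Compute 31^29 mod 59 = 58, then multiply by 31 repeatedly:
  31^29=58  31^30=28  31^31=42  31^32=4  31^33=6
  31^34=9  31^35=43  31^36=35  31^37=23  31^38=5
  31^39=37  31^40=26
Found 26 at exponent 40.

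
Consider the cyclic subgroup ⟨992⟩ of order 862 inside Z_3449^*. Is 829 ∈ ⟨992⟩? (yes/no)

yes

829 ∈ ⟨992⟩ iff 829^862 ≡ 1 (mod 3449), since |⟨992⟩| = 862.
829^862 mod 3449 = 1.
Since 1 = 1, 829 lies in the subgroup.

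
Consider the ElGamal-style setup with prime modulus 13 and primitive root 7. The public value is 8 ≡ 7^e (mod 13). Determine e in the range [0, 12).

Successive powers of 7 modulo 13:
  7^0=1  7^1=7  7^2=10  7^3=5  7^4=9  7^5=11
  7^6=12  7^7=6  7^8=3  7^9=8
So 7^9 ≡ 8 (mod 13), giving e = 9.

9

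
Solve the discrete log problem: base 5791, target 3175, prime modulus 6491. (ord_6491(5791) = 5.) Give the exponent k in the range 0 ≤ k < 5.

2

Successive powers of 5791 modulo 6491:
  5791^0=1  5791^1=5791  5791^2=3175
So 5791^2 ≡ 3175 (mod 6491), giving k = 2.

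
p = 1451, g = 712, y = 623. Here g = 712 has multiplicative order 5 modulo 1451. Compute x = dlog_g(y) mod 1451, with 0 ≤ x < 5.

3

Successive powers of 712 modulo 1451:
  712^0=1  712^1=712  712^2=545  712^3=623
So 712^3 ≡ 623 (mod 1451), giving x = 3.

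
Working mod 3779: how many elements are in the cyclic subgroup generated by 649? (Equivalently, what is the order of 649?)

3778

The order of 649 must divide p − 1 = 3778 = 2 · 1889.
Divisors: 1, 2, 1889, 3778.
Check each in increasing order: 649^1 ≡ 649;  649^2 ≡ 1732;  649^1889 ≡ 3778;  649^3778 ≡ 1.
Smallest exponent giving 1 is 3778.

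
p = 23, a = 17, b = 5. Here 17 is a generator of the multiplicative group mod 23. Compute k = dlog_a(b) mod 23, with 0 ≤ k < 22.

Successive powers of 17 modulo 23:
  17^0=1  17^1=17  17^2=13  17^3=14  17^4=8  17^5=21
  17^6=12  17^7=20  17^8=18  17^9=7  17^10=4  17^11=22
  17^12=6  17^13=10  17^14=9  17^15=15  17^16=2  17^17=11
  17^18=3  17^19=5
So 17^19 ≡ 5 (mod 23), giving k = 19.

19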